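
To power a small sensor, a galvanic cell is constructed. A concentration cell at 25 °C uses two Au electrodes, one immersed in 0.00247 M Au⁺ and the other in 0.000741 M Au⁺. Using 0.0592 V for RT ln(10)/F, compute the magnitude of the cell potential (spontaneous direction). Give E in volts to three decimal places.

For a concentration cell E°cell = 0. The 0.00247 M side is the cathode (reduction is favoured where [Au⁺] is higher).
With n = 1, E = −(0.0592/1) log([Au⁺]ₐₙ/[Au⁺]꜀ₐₜ) = −(0.0592/1) log(0.000741/0.00247) = −(0.0592/1)(-0.523) = +0.031 V.

+0.031 V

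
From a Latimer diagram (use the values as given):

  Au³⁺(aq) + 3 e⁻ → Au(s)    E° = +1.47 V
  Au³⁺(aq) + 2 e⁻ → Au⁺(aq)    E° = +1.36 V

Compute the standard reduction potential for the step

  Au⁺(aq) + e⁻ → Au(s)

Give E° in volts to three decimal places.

+1.690 V

Sequential free energies add, so n₃E°₃ = n₁E°₁ + n₂E°₂.
With n₃ = 3, and the known step contributing 2×(+1.36) V, the unknown satisfies 1·E° = 3×(+1.47) − 2×(+1.36) = +1.690.
E° = +1.690 / 1 = +1.690 V.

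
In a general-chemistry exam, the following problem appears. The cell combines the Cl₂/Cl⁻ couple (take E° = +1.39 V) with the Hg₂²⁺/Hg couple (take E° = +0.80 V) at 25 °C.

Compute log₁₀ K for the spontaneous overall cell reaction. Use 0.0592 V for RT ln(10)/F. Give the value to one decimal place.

19.9

Cathode: Cl₂/Cl⁻; anode: Hg₂²⁺/Hg. E°cell = +0.59 V, n = 2.
log K = nE°cell / 0.0592 = (2)(+0.59) / 0.0592 = 19.9.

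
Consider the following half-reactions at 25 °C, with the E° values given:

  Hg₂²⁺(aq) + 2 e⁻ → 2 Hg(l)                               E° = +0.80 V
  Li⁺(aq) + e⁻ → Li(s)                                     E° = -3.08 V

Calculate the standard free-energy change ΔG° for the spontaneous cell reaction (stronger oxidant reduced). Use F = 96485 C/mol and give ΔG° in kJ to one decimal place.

Hg₂²⁺/Hg (E° = +0.80 V) is the cathode; Li⁺/Li (E° = -3.08 V) is the anode, so E°cell = +3.88 V.
Balancing electrons gives n = 2 (lcm of 2 and 1).
ΔG° = −nFE° = −(2)(96485)(+3.88) = -748,724 J = -748.7 kJ.

-748.7 kJ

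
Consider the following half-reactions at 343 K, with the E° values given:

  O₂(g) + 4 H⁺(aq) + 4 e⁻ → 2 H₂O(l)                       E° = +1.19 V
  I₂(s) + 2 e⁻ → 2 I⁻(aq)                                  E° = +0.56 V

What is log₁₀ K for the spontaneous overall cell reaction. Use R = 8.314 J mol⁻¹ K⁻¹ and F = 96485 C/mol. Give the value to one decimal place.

37.0

Cathode: O₂/H₂O; anode: I₂/I⁻. E°cell = (+1.19) − (+0.56) = +0.63 V, with n = 4.
ΔG° = −nFE° = −RT ln K, so ln K = nFE°/(RT) = (4)(96485)(+0.63) / ((8.314)(343)) = 85.262.
log₁₀ K = 85.262 / ln 10 = 37.0.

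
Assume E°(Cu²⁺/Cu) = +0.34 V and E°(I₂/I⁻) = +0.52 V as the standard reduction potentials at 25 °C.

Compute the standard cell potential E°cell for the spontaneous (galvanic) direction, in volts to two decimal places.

+0.18 V

The I₂/I⁻ couple has the higher reduction potential, so it is the cathode; Cu²⁺/Cu is oxidised at the anode.
E°cell = E°(cathode) − E°(anode) = (+0.52) − (+0.34) = +0.18 V.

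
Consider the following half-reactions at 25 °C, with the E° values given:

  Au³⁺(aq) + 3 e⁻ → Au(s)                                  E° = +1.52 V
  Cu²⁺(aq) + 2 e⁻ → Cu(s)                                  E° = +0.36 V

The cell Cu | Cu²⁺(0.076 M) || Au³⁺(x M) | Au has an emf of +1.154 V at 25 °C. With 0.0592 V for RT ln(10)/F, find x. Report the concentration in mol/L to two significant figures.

0.010 M

Au³⁺/Au is the cathode, Cu²⁺/Cu the anode: E°cell = +1.16 V, n = 6.
Overall reaction: 2 Au³⁺(aq) + 3 Cu(s) → 2 Au(s) + 3 Cu²⁺(aq); Q = [Cu²⁺]^3/[Au³⁺]^2.
From E = E° − (0.0592/n) log Q: log Q = (E° − E)·n/0.0592 = (+1.16 − (+1.154))·6/0.0592 = 0.6081.
So 2·log[Au³⁺] = 3·log(0.076) − log Q = -3.3576 − (0.6081) = -3.9657; log[Au³⁺] = -3.9657 / 2 = -1.9829; [Au³⁺] = 10^(-1.9829) ≈ 0.010 M.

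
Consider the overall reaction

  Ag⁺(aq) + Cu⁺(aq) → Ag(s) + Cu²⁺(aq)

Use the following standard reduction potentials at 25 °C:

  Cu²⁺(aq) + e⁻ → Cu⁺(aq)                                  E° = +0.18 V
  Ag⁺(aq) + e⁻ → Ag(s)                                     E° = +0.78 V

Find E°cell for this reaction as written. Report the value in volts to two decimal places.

The Ag⁺/Ag couple has the higher reduction potential, so it is the cathode; Cu²⁺/Cu⁺ is oxidised at the anode.
E°cell = E°(cathode) − E°(anode) = (+0.78) − (+0.18) = +0.60 V.
Since E°cell > 0, the reaction is spontaneous under standard conditions.

+0.60 V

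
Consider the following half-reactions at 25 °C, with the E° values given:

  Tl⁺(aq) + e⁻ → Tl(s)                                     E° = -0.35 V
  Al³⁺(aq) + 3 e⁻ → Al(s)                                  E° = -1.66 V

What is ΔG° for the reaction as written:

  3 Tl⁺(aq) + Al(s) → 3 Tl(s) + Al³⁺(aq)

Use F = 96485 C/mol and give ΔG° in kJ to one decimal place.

-379.2 kJ

As written, Tl⁺/Tl is reduced (cathode) and Al³⁺/Al is oxidised (anode), so E°cell = (-0.35) − (-1.66) = +1.31 V.
Balancing electrons gives n = 3.
ΔG° = −nFE° = −(3)(96485)(+1.31) = -379,186 J = -379.2 kJ.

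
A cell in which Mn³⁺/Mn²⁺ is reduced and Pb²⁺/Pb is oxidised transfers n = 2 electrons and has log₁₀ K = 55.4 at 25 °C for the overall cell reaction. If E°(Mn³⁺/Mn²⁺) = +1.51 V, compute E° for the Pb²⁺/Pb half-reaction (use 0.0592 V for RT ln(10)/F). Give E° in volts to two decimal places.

E°cell = (0.0592/n)·log K = (0.0592/2)(55.4) = +1.640 V.
Since Mn³⁺/Mn²⁺ is the cathode and Pb²⁺/Pb the anode, E°cell = E°(Mn³⁺/Mn²⁺) − E°(Pb²⁺/Pb).
So E°(Pb²⁺/Pb) = E°(Mn³⁺/Mn²⁺) − E°cell = (+1.51) − (+1.640) = -0.13 V.

-0.13 V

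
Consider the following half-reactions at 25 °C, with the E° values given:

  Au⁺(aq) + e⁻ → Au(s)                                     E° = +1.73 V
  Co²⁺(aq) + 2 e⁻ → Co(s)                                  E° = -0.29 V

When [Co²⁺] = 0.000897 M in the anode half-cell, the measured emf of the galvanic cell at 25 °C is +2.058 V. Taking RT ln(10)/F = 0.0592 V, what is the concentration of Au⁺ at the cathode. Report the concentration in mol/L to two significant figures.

0.13 M

Au⁺/Au is the cathode, Co²⁺/Co the anode: E°cell = +2.02 V, n = 2.
Overall reaction: 2 Au⁺(aq) + Co(s) → 2 Au(s) + Co²⁺(aq); Q = [Co²⁺]^1/[Au⁺]^2.
From E = E° − (0.0592/n) log Q: log Q = (E° − E)·n/0.0592 = (+2.02 − (+2.058))·2/0.0592 = -1.2838.
So 2·log[Au⁺] = 1·log(0.000897) − log Q = -3.0472 − (-1.2838) = -1.7634; log[Au⁺] = -1.7634 / 2 = -0.8817; [Au⁺] = 10^(-0.8817) ≈ 0.13 M.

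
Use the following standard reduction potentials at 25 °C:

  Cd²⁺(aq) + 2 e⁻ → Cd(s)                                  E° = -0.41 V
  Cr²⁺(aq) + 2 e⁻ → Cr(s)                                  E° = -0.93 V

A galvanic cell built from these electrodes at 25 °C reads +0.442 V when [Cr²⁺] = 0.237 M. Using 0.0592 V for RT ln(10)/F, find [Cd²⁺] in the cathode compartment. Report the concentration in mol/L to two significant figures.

Cd²⁺/Cd is the cathode, Cr²⁺/Cr the anode: E°cell = +0.52 V, n = 2.
Overall reaction: Cd²⁺(aq) + Cr(s) → Cd(s) + Cr²⁺(aq); Q = [Cr²⁺]^1/[Cd²⁺]^1.
From E = E° − (0.0592/n) log Q: log Q = (E° − E)·n/0.0592 = (+0.52 − (+0.442))·2/0.0592 = 2.6351.
So 1·log[Cd²⁺] = 1·log(0.237) − log Q = -0.6253 − (2.6351) = -3.2604; [Cd²⁺] = 10^(-3.2604) ≈ 0.00055 M.

0.00055 M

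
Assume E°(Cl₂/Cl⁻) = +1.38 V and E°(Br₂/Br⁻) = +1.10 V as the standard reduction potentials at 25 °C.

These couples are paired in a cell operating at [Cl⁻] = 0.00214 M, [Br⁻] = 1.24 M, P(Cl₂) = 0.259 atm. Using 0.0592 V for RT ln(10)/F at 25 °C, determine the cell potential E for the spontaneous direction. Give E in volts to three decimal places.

Cl₂/Cl⁻ is the cathode (higher E°), Br₂/Br⁻ the anode: E°cell = +1.38 − (+1.10) = +0.28 V, n = 2.
Overall: Cl₂(g) + 2 Br⁻(aq) → 2 Cl⁻(aq) + Br₂(l)
Q = [Cl⁻]^2 / (P(Cl₂)·[Br⁻]^2); log Q = -4.939.
E = E° − (0.0592/n) log Q = +0.28 − (0.0592/2)(-4.939) = +0.426 V.

+0.426 V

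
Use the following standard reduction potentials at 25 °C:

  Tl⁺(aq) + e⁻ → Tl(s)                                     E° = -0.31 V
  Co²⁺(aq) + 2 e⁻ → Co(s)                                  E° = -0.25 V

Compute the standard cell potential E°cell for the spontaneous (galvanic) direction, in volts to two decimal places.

+0.06 V

The Co²⁺/Co couple has the higher reduction potential, so it is the cathode; Tl⁺/Tl is oxidised at the anode.
E°cell = E°(cathode) − E°(anode) = (-0.25) − (-0.31) = +0.06 V.
Since E°cell > 0, the reaction is spontaneous under standard conditions.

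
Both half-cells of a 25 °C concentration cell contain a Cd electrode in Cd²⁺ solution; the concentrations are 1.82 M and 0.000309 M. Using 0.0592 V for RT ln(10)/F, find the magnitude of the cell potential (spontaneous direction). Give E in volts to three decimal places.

+0.112 V

For a concentration cell E°cell = 0. The 1.82 M side is the cathode (reduction is favoured where [Cd²⁺] is higher).
With n = 2, E = −(0.0592/2) log([Cd²⁺]ₐₙ/[Cd²⁺]꜀ₐₜ) = −(0.0592/2) log(0.000309/1.82) = −(0.0592/2)(-3.770) = +0.112 V.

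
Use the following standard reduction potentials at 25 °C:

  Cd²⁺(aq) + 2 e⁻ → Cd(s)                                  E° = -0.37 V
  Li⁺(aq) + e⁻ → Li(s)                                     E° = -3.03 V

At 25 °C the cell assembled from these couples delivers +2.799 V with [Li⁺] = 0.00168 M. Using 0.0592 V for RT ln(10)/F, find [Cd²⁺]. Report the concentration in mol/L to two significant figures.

0.14 M

Cd²⁺/Cd is the cathode, Li⁺/Li the anode: E°cell = +2.66 V, n = 2.
Overall reaction: Cd²⁺(aq) + 2 Li(s) → Cd(s) + 2 Li⁺(aq); Q = [Li⁺]^2/[Cd²⁺]^1.
From E = E° − (0.0592/n) log Q: log Q = (E° − E)·n/0.0592 = (+2.66 − (+2.799))·2/0.0592 = -4.6959.
So 1·log[Cd²⁺] = 2·log(0.00168) − log Q = -5.5494 − (-4.6959) = -0.8535; [Cd²⁺] = 10^(-0.8535) ≈ 0.14 M.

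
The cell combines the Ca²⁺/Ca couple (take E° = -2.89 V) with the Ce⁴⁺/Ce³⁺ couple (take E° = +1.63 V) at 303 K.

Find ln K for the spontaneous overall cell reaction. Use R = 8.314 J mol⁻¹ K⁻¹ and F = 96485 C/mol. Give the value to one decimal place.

Cathode: Ce⁴⁺/Ce³⁺; anode: Ca²⁺/Ca. E°cell = (+1.63) − (-2.89) = +4.52 V, with n = 2.
ΔG° = −nFE° = −RT ln K, so ln K = nFE°/(RT) = (2)(96485)(+4.52) / ((8.314)(303)) = 346.239.

346.2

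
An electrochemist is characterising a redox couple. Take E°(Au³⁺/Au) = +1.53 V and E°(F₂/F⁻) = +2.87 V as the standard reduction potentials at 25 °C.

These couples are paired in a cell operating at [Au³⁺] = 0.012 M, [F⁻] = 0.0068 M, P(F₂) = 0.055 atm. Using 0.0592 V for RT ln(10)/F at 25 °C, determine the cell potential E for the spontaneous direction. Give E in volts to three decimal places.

F₂/F⁻ is the cathode (higher E°), Au³⁺/Au the anode: E°cell = +2.87 − (+1.53) = +1.34 V, n = 6.
Overall: 3 F₂(g) + 2 Au(s) → 6 F⁻(aq) + 2 Au³⁺(aq)
Q = [F⁻]^6·[Au³⁺]^2 / (P(F₂)^3); log Q = -13.068.
E = E° − (0.0592/n) log Q = +1.34 − (0.0592/6)(-13.068) = +1.469 V.

+1.469 V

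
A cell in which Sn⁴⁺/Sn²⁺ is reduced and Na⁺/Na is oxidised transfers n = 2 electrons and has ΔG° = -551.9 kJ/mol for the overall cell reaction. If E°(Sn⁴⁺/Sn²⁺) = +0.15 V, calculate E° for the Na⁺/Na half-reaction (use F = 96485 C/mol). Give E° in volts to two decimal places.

E°cell = −ΔG°/(nF) = −(-551.9×10³)/((2)(96485)) = +2.860 V.
Since Sn⁴⁺/Sn²⁺ is the cathode and Na⁺/Na the anode, E°cell = E°(Sn⁴⁺/Sn²⁺) − E°(Na⁺/Na).
So E°(Na⁺/Na) = E°(Sn⁴⁺/Sn²⁺) − E°cell = (+0.15) − (+2.860) = -2.71 V.

-2.71 V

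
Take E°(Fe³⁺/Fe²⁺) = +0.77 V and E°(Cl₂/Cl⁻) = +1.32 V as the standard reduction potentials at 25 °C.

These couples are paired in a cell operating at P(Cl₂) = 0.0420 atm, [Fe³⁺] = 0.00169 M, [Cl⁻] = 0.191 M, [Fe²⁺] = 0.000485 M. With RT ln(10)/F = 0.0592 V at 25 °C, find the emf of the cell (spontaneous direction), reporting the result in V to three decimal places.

Cl₂/Cl⁻ is the cathode (higher E°), Fe³⁺/Fe²⁺ the anode: E°cell = +1.32 − (+0.77) = +0.55 V, n = 2.
Overall: Cl₂(g) + 2 Fe²⁺(aq) → 2 Cl⁻(aq) + 2 Fe³⁺(aq)
Q = [Cl⁻]^2·[Fe³⁺]^2 / (P(Cl₂)·[Fe²⁺]^2); log Q = 1.023.
E = E° − (0.0592/n) log Q = +0.55 − (0.0592/2)(1.023) = +0.520 V.

+0.520 V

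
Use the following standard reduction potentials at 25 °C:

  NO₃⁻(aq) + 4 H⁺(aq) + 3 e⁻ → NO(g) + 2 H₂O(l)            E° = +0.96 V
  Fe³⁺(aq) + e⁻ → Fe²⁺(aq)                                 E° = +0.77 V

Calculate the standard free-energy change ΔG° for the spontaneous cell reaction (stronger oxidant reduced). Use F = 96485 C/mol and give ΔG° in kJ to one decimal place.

NO₃⁻/NO (E° = +0.96 V) is the cathode; Fe³⁺/Fe²⁺ (E° = +0.77 V) is the anode, so E°cell = +0.19 V.
Balancing electrons gives n = 3 (lcm of 3 and 1).
ΔG° = −nFE° = −(3)(96485)(+0.19) = -54,996 J = -55.0 kJ.

-55.0 kJ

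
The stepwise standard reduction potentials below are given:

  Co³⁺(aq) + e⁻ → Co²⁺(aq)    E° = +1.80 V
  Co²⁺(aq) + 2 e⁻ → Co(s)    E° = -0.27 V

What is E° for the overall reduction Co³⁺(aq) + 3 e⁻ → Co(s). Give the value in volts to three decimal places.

Adding the free-energy changes (−nFE°) of the two steps gives −n₃FE°₃ = −n₁FE°₁ − n₂FE°₂.
E°₃ = (1×+1.80 + 2×-0.27) / 3 = (+1.260) / 3 = +0.420 V.

+0.420 V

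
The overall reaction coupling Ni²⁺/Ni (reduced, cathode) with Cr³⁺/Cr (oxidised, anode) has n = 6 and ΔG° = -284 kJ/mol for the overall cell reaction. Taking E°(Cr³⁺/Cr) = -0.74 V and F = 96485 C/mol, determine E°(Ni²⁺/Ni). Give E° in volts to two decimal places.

E°cell = −ΔG°/(nF) = −(-284×10³)/((6)(96485)) = +0.491 V.
Since Ni²⁺/Ni is the cathode and Cr³⁺/Cr the anode, E°cell = E°(Ni²⁺/Ni) − E°(Cr³⁺/Cr).
So E°(Ni²⁺/Ni) = E°cell + E°(Cr³⁺/Cr) = +0.491 + (-0.74) = -0.25 V.

-0.25 V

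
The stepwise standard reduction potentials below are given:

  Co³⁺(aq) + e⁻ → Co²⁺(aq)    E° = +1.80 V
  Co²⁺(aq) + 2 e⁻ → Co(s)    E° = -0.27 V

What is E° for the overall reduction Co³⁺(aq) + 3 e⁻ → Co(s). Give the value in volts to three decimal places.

Since ΔG° = −nFE° is additive over sequential reductions, n₃E°₃ = n₁E°₁ + n₂E°₂.
E°₃ = (1×+1.80 + 2×-0.27) / 3 = (+1.260) / 3 = +0.420 V.

+0.420 V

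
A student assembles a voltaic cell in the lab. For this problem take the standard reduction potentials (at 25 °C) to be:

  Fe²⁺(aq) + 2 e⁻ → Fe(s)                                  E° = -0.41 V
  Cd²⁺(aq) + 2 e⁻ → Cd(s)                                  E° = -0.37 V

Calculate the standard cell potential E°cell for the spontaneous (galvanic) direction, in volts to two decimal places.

The Cd²⁺/Cd couple has the higher reduction potential, so it is the cathode; Fe²⁺/Fe is oxidised at the anode.
E°cell = E°(cathode) − E°(anode) = (-0.37) − (-0.41) = +0.04 V.
Since E°cell > 0, the reaction is spontaneous under standard conditions.

+0.04 V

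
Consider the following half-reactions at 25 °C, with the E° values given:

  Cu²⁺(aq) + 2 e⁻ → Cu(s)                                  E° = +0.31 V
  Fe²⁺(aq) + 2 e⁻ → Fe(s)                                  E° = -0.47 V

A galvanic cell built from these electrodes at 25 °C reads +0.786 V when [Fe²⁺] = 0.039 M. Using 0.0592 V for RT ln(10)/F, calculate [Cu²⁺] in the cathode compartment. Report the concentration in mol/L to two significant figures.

Cu²⁺/Cu is the cathode, Fe²⁺/Fe the anode: E°cell = +0.78 V, n = 2.
Overall reaction: Cu²⁺(aq) + Fe(s) → Cu(s) + Fe²⁺(aq); Q = [Fe²⁺]^1/[Cu²⁺]^1.
From E = E° − (0.0592/n) log Q: log Q = (E° − E)·n/0.0592 = (+0.78 − (+0.786))·2/0.0592 = -0.2027.
So 1·log[Cu²⁺] = 1·log(0.039) − log Q = -1.4089 − (-0.2027) = -1.2062; [Cu²⁺] = 10^(-1.2062) ≈ 0.062 M.

0.062 M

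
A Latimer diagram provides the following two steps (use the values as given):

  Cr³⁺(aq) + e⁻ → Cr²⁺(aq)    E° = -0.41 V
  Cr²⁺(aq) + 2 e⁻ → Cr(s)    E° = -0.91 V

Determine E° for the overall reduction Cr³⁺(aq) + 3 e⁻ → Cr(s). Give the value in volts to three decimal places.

-0.743 V

Since ΔG° = −nFE° is additive over sequential reductions, n₃E°₃ = n₁E°₁ + n₂E°₂.
E°₃ = (1×-0.41 + 2×-0.91) / 3 = (-2.230) / 3 = -0.743 V.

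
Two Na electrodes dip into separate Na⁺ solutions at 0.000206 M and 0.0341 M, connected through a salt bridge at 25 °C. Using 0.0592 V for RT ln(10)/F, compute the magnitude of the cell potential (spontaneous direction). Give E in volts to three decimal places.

+0.131 V

For a concentration cell E°cell = 0. The 0.0341 M side is the cathode (reduction is favoured where [Na⁺] is higher).
With n = 1, E = −(0.0592/1) log([Na⁺]ₐₙ/[Na⁺]꜀ₐₜ) = −(0.0592/1) log(0.000206/0.0341) = −(0.0592/1)(-2.219) = +0.131 V.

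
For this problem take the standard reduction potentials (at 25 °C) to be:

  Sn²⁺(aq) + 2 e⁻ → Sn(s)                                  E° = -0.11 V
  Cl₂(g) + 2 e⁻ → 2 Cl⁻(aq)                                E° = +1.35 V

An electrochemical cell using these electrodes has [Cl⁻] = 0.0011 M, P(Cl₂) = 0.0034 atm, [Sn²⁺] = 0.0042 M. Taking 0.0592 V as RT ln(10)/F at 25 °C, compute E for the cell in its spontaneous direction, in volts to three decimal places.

Cl₂/Cl⁻ is the cathode (higher E°), Sn²⁺/Sn the anode: E°cell = +1.35 − (-0.11) = +1.46 V, n = 2.
Overall: Cl₂(g) + Sn(s) → 2 Cl⁻(aq) + Sn²⁺(aq)
Q = [Cl⁻]^2·[Sn²⁺] / (P(Cl₂)); log Q = -5.825.
E = E° − (0.0592/n) log Q = +1.46 − (0.0592/2)(-5.825) = +1.632 V.

+1.632 V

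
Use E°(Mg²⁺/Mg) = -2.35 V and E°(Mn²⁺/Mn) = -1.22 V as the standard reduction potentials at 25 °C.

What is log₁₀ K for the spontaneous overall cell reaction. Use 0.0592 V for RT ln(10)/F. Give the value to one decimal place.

38.2

Cathode: Mn²⁺/Mn; anode: Mg²⁺/Mg. E°cell = +1.13 V, n = 2.
log K = nE°cell / 0.0592 = (2)(+1.13) / 0.0592 = 38.2.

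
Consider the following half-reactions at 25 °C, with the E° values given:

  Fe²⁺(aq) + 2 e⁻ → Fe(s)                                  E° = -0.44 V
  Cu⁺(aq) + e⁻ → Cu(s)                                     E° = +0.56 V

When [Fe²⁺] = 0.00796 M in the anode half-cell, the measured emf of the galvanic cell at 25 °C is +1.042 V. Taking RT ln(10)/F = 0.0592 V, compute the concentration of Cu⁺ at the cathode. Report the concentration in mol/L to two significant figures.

0.46 M

Cu⁺/Cu is the cathode, Fe²⁺/Fe the anode: E°cell = +1.00 V, n = 2.
Overall reaction: 2 Cu⁺(aq) + Fe(s) → 2 Cu(s) + Fe²⁺(aq); Q = [Fe²⁺]^1/[Cu⁺]^2.
From E = E° − (0.0592/n) log Q: log Q = (E° − E)·n/0.0592 = (+1.00 − (+1.042))·2/0.0592 = -1.4189.
So 2·log[Cu⁺] = 1·log(0.00796) − log Q = -2.0991 − (-1.4189) = -0.6802; log[Cu⁺] = -0.6802 / 2 = -0.3401; [Cu⁺] = 10^(-0.3401) ≈ 0.46 M.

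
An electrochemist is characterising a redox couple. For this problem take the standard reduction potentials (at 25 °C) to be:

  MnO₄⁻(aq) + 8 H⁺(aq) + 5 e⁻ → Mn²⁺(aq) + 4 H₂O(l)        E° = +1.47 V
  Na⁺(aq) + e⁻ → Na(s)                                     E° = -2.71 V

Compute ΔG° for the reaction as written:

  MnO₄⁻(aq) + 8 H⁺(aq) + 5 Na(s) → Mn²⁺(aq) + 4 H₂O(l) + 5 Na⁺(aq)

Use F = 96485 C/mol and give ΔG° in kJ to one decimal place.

-2016.5 kJ

As written, MnO₄⁻/Mn²⁺ is reduced (cathode) and Na⁺/Na is oxidised (anode), so E°cell = (+1.47) − (-2.71) = +4.18 V.
Balancing electrons gives n = 5.
ΔG° = −nFE° = −(5)(96485)(+4.18) = -2,016,536 J = -2016.5 kJ.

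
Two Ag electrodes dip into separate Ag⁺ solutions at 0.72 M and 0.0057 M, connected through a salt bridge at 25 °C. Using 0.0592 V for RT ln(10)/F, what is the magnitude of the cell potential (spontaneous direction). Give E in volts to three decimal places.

For a concentration cell E°cell = 0. The 0.72 M side is the cathode (reduction is favoured where [Ag⁺] is higher).
With n = 1, E = −(0.0592/1) log([Ag⁺]ₐₙ/[Ag⁺]꜀ₐₜ) = −(0.0592/1) log(0.0057/0.72) = −(0.0592/1)(-2.101) = +0.124 V.

+0.124 V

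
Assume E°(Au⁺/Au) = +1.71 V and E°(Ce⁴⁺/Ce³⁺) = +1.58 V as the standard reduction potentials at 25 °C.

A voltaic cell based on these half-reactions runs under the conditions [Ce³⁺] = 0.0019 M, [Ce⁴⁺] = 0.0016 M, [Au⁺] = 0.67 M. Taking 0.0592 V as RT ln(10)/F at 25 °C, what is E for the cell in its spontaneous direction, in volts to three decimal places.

+0.124 V

Au⁺/Au is the cathode (higher E°), Ce⁴⁺/Ce³⁺ the anode: E°cell = +1.71 − (+1.58) = +0.13 V, n = 1.
Overall: Au⁺(aq) + Ce³⁺(aq) → Au(s) + Ce⁴⁺(aq)
Q = [Ce⁴⁺] / ([Au⁺]·[Ce³⁺]); log Q = 0.099.
E = E° − (0.0592/n) log Q = +0.13 − (0.0592/1)(0.099) = +0.124 V.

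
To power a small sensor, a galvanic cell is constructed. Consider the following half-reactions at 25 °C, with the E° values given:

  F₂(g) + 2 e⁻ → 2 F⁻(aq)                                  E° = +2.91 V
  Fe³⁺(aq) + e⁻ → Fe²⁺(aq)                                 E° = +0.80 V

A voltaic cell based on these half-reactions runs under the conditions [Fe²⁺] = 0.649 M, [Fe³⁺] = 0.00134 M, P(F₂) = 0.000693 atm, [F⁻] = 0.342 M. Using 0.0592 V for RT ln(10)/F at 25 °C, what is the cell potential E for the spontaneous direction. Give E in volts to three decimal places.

+2.203 V

F₂/F⁻ is the cathode (higher E°), Fe³⁺/Fe²⁺ the anode: E°cell = +2.91 − (+0.80) = +2.11 V, n = 2.
Overall: F₂(g) + 2 Fe²⁺(aq) → 2 F⁻(aq) + 2 Fe³⁺(aq)
Q = [F⁻]^2·[Fe³⁺]^2 / (P(F₂)·[Fe²⁺]^2); log Q = -3.143.
E = E° − (0.0592/n) log Q = +2.11 − (0.0592/2)(-3.143) = +2.203 V.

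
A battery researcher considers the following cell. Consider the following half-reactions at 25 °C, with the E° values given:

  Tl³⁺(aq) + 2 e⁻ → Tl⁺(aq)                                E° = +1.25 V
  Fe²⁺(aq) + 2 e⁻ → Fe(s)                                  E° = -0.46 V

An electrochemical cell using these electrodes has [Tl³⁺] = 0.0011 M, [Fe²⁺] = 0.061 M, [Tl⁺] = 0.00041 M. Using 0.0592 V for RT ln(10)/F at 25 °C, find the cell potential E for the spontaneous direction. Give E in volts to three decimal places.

Tl³⁺/Tl⁺ is the cathode (higher E°), Fe²⁺/Fe the anode: E°cell = +1.25 − (-0.46) = +1.71 V, n = 2.
Overall: Tl³⁺(aq) + Fe(s) → Tl⁺(aq) + Fe²⁺(aq)
Q = [Tl⁺]·[Fe²⁺] / ([Tl³⁺]); log Q = -1.643.
E = E° − (0.0592/n) log Q = +1.71 − (0.0592/2)(-1.643) = +1.759 V.

+1.759 V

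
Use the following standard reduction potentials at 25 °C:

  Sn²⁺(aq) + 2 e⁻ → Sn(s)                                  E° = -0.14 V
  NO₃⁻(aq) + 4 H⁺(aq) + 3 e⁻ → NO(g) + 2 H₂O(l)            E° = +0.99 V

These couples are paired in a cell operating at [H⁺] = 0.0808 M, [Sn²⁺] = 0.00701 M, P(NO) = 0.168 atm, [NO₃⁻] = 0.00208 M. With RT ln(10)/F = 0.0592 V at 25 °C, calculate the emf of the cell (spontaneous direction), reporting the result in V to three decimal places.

NO₃⁻/NO is the cathode (higher E°), Sn²⁺/Sn the anode: E°cell = +0.99 − (-0.14) = +1.13 V, n = 6.
Overall: 2 NO₃⁻(aq) + 8 H⁺(aq) + 3 Sn(s) → 2 NO(g) + 4 H₂O(l) + 3 Sn²⁺(aq)
Q = P(NO)^2·[Sn²⁺]^3 / ([NO₃⁻]^2·[H⁺]^8); log Q = 6.092.
E = E° − (0.0592/n) log Q = +1.13 − (0.0592/6)(6.092) = +1.070 V.

+1.070 V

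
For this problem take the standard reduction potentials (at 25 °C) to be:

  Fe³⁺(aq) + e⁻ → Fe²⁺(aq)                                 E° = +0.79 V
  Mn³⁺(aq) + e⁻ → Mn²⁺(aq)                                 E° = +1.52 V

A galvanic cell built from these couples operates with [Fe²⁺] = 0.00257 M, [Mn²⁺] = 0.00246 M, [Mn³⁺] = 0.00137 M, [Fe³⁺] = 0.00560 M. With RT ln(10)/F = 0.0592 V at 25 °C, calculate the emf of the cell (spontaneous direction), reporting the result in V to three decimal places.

+0.695 V

Mn³⁺/Mn²⁺ is the cathode (higher E°), Fe³⁺/Fe²⁺ the anode: E°cell = +1.52 − (+0.79) = +0.73 V, n = 1.
Overall: Mn³⁺(aq) + Fe²⁺(aq) → Mn²⁺(aq) + Fe³⁺(aq)
Q = [Mn²⁺]·[Fe³⁺] / ([Mn³⁺]·[Fe²⁺]); log Q = 0.592.
E = E° − (0.0592/n) log Q = +0.73 − (0.0592/1)(0.592) = +0.695 V.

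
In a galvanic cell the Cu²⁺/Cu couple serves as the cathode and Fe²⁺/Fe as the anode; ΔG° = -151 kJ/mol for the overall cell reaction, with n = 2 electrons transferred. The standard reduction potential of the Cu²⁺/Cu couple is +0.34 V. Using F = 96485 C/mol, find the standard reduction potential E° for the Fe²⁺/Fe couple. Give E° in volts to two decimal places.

-0.44 V

E°cell = −ΔG°/(nF) = −(-151×10³)/((2)(96485)) = +0.783 V.
Since Cu²⁺/Cu is the cathode and Fe²⁺/Fe the anode, E°cell = E°(Cu²⁺/Cu) − E°(Fe²⁺/Fe).
So E°(Fe²⁺/Fe) = E°(Cu²⁺/Cu) − E°cell = (+0.34) − (+0.783) = -0.44 V.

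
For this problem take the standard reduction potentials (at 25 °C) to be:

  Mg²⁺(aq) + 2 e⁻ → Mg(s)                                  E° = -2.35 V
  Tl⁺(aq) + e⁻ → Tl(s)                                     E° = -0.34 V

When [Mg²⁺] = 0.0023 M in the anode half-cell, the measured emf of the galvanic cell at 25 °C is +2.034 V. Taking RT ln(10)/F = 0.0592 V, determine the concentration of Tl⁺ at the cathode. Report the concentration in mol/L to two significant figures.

Tl⁺/Tl is the cathode, Mg²⁺/Mg the anode: E°cell = +2.01 V, n = 2.
Overall reaction: 2 Tl⁺(aq) + Mg(s) → 2 Tl(s) + Mg²⁺(aq); Q = [Mg²⁺]^1/[Tl⁺]^2.
From E = E° − (0.0592/n) log Q: log Q = (E° − E)·n/0.0592 = (+2.01 − (+2.034))·2/0.0592 = -0.8108.
So 2·log[Tl⁺] = 1·log(0.0023) − log Q = -2.6383 − (-0.8108) = -1.8275; log[Tl⁺] = -1.8275 / 2 = -0.9137; [Tl⁺] = 10^(-0.9137) ≈ 0.12 M.

0.12 M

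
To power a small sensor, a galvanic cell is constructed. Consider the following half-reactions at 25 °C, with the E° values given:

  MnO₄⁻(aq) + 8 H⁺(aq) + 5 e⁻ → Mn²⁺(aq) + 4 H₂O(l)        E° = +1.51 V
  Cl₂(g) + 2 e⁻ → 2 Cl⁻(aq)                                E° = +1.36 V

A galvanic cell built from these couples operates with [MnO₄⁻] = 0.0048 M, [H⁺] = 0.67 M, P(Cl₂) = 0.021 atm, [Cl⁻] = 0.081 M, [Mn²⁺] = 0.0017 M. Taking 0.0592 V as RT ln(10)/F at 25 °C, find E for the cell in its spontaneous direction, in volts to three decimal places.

+0.124 V

MnO₄⁻/Mn²⁺ is the cathode (higher E°), Cl₂/Cl⁻ the anode: E°cell = +1.51 − (+1.36) = +0.15 V, n = 10.
Overall: 2 MnO₄⁻(aq) + 16 H⁺(aq) + 10 Cl⁻(aq) → 2 Mn²⁺(aq) + 8 H₂O(l) + 5 Cl₂(g)
Q = [Mn²⁺]^2·P(Cl₂)^5 / ([MnO₄⁻]^2·[H⁺]^16·[Cl⁻]^10); log Q = 4.407.
E = E° − (0.0592/n) log Q = +0.15 − (0.0592/10)(4.407) = +0.124 V.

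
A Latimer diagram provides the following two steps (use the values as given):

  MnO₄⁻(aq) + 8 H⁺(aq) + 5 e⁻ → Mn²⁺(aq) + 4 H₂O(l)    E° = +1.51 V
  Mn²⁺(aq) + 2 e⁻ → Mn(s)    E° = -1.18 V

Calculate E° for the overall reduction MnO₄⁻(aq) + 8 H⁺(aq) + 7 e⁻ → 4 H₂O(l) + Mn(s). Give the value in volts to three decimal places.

+0.741 V

Standard free energies of sequential steps add: ΔG°₃ = ΔG°₁ + ΔG°₂, so n₃E°₃ = n₁E°₁ + n₂E°₂.
E°₃ = (5×+1.51 + 2×-1.18) / 7 = (+5.190) / 7 = +0.741 V.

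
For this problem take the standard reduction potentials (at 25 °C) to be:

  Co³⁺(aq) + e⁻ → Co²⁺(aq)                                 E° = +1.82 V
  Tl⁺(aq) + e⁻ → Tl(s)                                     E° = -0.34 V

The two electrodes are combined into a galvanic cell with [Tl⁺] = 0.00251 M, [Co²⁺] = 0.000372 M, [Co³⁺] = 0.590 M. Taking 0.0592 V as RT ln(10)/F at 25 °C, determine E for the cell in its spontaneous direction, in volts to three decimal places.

Co³⁺/Co²⁺ is the cathode (higher E°), Tl⁺/Tl the anode: E°cell = +1.82 − (-0.34) = +2.16 V, n = 1.
Overall: Co³⁺(aq) + Tl(s) → Co²⁺(aq) + Tl⁺(aq)
Q = [Co²⁺]·[Tl⁺] / ([Co³⁺]); log Q = -5.801.
E = E° − (0.0592/n) log Q = +2.16 − (0.0592/1)(-5.801) = +2.503 V.

+2.503 V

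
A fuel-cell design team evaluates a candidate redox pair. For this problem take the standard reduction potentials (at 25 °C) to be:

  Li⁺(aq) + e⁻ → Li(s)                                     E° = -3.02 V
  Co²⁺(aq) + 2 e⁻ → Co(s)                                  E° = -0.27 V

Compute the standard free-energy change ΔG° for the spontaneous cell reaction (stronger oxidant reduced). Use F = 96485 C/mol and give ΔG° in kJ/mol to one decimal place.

Co²⁺/Co (E° = -0.27 V) is the cathode; Li⁺/Li (E° = -3.02 V) is the anode, so E°cell = +2.75 V.
Balancing electrons gives n = 2 (lcm of 2 and 1).
ΔG° = −nFE° = −(2)(96485)(+2.75) = -530,668 J = -530.7 kJ/mol.

-530.7 kJ/mol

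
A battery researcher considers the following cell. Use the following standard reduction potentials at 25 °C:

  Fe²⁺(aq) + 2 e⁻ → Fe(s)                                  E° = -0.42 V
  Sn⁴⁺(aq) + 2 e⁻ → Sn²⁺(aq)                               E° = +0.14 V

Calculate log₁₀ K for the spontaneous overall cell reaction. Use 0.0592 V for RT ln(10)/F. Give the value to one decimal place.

Cathode: Sn⁴⁺/Sn²⁺; anode: Fe²⁺/Fe. E°cell = +0.56 V, n = 2.
log K = nE°cell / 0.0592 = (2)(+0.56) / 0.0592 = 18.9.

18.9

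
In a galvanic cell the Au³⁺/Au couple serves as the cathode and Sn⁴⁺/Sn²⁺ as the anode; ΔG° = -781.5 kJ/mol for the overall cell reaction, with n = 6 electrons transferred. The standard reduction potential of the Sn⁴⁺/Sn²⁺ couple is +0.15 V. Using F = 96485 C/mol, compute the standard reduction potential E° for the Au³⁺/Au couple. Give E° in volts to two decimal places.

E°cell = −ΔG°/(nF) = −(-781.5×10³)/((6)(96485)) = +1.350 V.
Since Au³⁺/Au is the cathode and Sn⁴⁺/Sn²⁺ the anode, E°cell = E°(Au³⁺/Au) − E°(Sn⁴⁺/Sn²⁺).
So E°(Au³⁺/Au) = E°cell + E°(Sn⁴⁺/Sn²⁺) = +1.350 + (+0.15) = +1.50 V.

+1.50 V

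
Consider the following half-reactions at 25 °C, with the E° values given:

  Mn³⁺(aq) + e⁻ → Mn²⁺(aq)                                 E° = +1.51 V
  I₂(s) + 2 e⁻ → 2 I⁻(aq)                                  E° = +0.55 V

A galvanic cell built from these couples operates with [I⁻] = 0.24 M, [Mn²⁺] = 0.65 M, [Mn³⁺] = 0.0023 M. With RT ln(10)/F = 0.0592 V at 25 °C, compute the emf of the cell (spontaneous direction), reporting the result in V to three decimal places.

Mn³⁺/Mn²⁺ is the cathode (higher E°), I₂/I⁻ the anode: E°cell = +1.51 − (+0.55) = +0.96 V, n = 2.
Overall: 2 Mn³⁺(aq) + 2 I⁻(aq) → 2 Mn²⁺(aq) + I₂(s)
Q = [Mn²⁺]^2 / ([Mn³⁺]^2·[I⁻]^2); log Q = 6.142.
E = E° − (0.0592/n) log Q = +0.96 − (0.0592/2)(6.142) = +0.778 V.

+0.778 V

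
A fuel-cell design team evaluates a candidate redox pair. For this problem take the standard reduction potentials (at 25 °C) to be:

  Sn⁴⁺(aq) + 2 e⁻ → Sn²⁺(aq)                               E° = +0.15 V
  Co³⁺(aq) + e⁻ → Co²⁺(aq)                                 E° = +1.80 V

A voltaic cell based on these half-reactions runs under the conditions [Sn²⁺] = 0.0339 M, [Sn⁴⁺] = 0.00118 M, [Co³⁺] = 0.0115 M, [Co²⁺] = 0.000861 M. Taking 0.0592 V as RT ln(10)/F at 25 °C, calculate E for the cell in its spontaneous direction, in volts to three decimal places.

+1.760 V

Co³⁺/Co²⁺ is the cathode (higher E°), Sn⁴⁺/Sn²⁺ the anode: E°cell = +1.80 − (+0.15) = +1.65 V, n = 2.
Overall: 2 Co³⁺(aq) + Sn²⁺(aq) → 2 Co²⁺(aq) + Sn⁴⁺(aq)
Q = [Co²⁺]^2·[Sn⁴⁺] / ([Co³⁺]^2·[Sn²⁺]); log Q = -3.710.
E = E° − (0.0592/n) log Q = +1.65 − (0.0592/2)(-3.710) = +1.760 V.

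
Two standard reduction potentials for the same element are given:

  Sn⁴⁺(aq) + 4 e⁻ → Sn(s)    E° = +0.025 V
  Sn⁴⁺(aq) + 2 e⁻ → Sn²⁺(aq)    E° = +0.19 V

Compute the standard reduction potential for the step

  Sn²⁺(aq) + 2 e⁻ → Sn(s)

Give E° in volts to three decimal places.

Sequential free energies add, so n₃E°₃ = n₁E°₁ + n₂E°₂.
With n₃ = 4, and the known step contributing 2×(+0.19) V, the unknown satisfies 2·E° = 4×(+0.025) − 2×(+0.19) = -0.280.
E° = -0.280 / 2 = -0.140 V.

-0.140 V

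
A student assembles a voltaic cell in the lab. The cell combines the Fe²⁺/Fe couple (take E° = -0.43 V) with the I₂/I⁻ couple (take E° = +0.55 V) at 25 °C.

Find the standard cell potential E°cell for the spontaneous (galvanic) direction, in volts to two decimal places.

+0.98 V

The I₂/I⁻ couple has the higher reduction potential, so it is the cathode; Fe²⁺/Fe is oxidised at the anode.
E°cell = E°(cathode) − E°(anode) = (+0.55) − (-0.43) = +0.98 V.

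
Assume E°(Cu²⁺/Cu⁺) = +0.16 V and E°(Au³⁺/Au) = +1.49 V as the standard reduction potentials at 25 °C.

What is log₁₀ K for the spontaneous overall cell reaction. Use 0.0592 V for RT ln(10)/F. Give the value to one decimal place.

67.4

Cathode: Au³⁺/Au; anode: Cu²⁺/Cu⁺. E°cell = +1.33 V, n = 3.
log K = nE°cell / 0.0592 = (3)(+1.33) / 0.0592 = 67.4.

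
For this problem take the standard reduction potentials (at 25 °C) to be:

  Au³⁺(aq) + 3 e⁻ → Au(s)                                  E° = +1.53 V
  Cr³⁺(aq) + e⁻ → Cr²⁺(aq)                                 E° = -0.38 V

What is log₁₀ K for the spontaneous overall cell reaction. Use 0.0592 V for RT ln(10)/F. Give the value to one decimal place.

Cathode: Au³⁺/Au; anode: Cr³⁺/Cr²⁺. E°cell = +1.91 V, n = 3.
log K = nE°cell / 0.0592 = (3)(+1.91) / 0.0592 = 96.8.

96.8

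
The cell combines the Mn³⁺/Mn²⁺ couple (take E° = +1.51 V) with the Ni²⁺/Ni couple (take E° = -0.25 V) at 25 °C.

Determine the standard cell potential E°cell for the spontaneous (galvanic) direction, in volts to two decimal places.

+1.76 V

The Mn³⁺/Mn²⁺ couple has the higher reduction potential, so it is the cathode; Ni²⁺/Ni is oxidised at the anode.
E°cell = E°(cathode) − E°(anode) = (+1.51) − (-0.25) = +1.76 V.
Since E°cell > 0, the reaction is spontaneous under standard conditions.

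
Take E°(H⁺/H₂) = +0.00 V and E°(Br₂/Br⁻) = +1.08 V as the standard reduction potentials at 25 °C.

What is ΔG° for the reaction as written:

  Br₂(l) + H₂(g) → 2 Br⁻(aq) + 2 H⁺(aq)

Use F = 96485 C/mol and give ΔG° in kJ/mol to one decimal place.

-208.4 kJ/mol

As written, Br₂/Br⁻ is reduced (cathode) and H⁺/H₂ is oxidised (anode), so E°cell = (+1.08) − (+0.00) = +1.08 V.
Balancing electrons gives n = 2.
ΔG° = −nFE° = −(2)(96485)(+1.08) = -208,408 J = -208.4 kJ/mol.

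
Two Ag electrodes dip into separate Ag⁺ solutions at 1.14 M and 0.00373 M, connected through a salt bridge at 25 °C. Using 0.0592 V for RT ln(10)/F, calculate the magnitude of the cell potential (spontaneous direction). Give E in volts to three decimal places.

For a concentration cell E°cell = 0. The 1.14 M side is the cathode (reduction is favoured where [Ag⁺] is higher).
With n = 1, E = −(0.0592/1) log([Ag⁺]ₐₙ/[Ag⁺]꜀ₐₜ) = −(0.0592/1) log(0.00373/1.14) = −(0.0592/1)(-2.485) = +0.147 V.

+0.147 V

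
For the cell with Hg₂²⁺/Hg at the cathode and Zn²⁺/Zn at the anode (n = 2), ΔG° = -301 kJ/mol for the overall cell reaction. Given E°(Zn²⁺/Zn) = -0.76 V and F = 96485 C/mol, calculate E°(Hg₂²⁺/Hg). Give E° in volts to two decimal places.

E°cell = −ΔG°/(nF) = −(-301×10³)/((2)(96485)) = +1.560 V.
Since Hg₂²⁺/Hg is the cathode and Zn²⁺/Zn the anode, E°cell = E°(Hg₂²⁺/Hg) − E°(Zn²⁺/Zn).
So E°(Hg₂²⁺/Hg) = E°cell + E°(Zn²⁺/Zn) = +1.560 + (-0.76) = +0.80 V.

+0.80 V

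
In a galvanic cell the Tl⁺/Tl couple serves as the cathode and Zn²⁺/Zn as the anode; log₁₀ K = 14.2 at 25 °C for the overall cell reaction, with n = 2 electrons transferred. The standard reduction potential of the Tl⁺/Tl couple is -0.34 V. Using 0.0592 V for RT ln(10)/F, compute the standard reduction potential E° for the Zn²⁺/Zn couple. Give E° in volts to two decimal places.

E°cell = (0.0592/n)·log K = (0.0592/2)(14.2) = +0.420 V.
Since Tl⁺/Tl is the cathode and Zn²⁺/Zn the anode, E°cell = E°(Tl⁺/Tl) − E°(Zn²⁺/Zn).
So E°(Zn²⁺/Zn) = E°(Tl⁺/Tl) − E°cell = (-0.34) − (+0.420) = -0.76 V.

-0.76 V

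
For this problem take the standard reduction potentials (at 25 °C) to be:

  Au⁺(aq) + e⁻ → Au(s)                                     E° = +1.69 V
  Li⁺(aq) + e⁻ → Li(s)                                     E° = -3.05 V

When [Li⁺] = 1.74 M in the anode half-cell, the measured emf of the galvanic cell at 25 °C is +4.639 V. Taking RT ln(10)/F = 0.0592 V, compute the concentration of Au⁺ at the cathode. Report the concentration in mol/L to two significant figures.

Au⁺/Au is the cathode, Li⁺/Li the anode: E°cell = +4.74 V, n = 1.
Overall reaction: Au⁺(aq) + Li(s) → Au(s) + Li⁺(aq); Q = [Li⁺]^1/[Au⁺]^1.
From E = E° − (0.0592/n) log Q: log Q = (E° − E)·n/0.0592 = (+4.74 − (+4.639))·1/0.0592 = 1.7061.
So 1·log[Au⁺] = 1·log(1.74) − log Q = 0.2405 − (1.7061) = -1.4656; [Au⁺] = 10^(-1.4656) ≈ 0.034 M.

0.034 M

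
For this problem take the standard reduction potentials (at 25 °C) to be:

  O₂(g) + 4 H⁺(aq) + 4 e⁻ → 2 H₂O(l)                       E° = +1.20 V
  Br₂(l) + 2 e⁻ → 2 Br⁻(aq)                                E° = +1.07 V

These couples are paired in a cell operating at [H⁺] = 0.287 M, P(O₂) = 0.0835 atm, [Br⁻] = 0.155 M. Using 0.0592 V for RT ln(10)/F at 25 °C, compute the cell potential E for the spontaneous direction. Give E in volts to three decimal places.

O₂/H₂O is the cathode (higher E°), Br₂/Br⁻ the anode: E°cell = +1.20 − (+1.07) = +0.13 V, n = 4.
Overall: O₂(g) + 4 H⁺(aq) + 4 Br⁻(aq) → 2 H₂O(l) + 2 Br₂(l)
Q = 1 / (P(O₂)·[H⁺]^4·[Br⁻]^4); log Q = 6.485.
E = E° − (0.0592/n) log Q = +0.13 − (0.0592/4)(6.485) = +0.034 V.

+0.034 V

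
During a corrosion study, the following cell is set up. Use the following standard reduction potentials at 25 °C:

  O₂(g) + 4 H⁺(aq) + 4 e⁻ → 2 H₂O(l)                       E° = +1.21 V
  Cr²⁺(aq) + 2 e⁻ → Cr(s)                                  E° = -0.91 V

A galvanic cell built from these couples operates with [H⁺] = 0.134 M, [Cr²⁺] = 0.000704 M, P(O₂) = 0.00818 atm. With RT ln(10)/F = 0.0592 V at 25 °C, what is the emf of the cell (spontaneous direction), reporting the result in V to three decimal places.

O₂/H₂O is the cathode (higher E°), Cr²⁺/Cr the anode: E°cell = +1.21 − (-0.91) = +2.12 V, n = 4.
Overall: O₂(g) + 4 H⁺(aq) + 2 Cr(s) → 2 H₂O(l) + 2 Cr²⁺(aq)
Q = [Cr²⁺]^2 / (P(O₂)·[H⁺]^4); log Q = -0.726.
E = E° − (0.0592/n) log Q = +2.12 − (0.0592/4)(-0.726) = +2.131 V.

+2.131 V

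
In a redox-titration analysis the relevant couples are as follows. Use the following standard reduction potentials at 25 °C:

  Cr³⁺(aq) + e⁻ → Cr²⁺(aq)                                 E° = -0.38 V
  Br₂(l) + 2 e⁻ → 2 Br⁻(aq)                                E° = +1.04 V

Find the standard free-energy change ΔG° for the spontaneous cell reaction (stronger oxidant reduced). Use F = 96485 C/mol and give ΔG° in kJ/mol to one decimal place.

Br₂/Br⁻ (E° = +1.04 V) is the cathode; Cr³⁺/Cr²⁺ (E° = -0.38 V) is the anode, so E°cell = +1.42 V.
Balancing electrons gives n = 2 (lcm of 2 and 1).
ΔG° = −nFE° = −(2)(96485)(+1.42) = -274,017 J = -274.0 kJ/mol.

-274.0 kJ/mol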